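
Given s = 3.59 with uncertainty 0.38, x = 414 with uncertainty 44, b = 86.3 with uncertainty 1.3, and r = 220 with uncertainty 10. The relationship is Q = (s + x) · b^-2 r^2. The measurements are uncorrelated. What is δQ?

Let u = s + x = 418. δu = √(δs² + δx²) = √(0.144 + 1940) = 44.0, so δu/u = 0.105.
Q is then a monomial in u, b, r:
δQ/Q = √((δu/u)² + (-2·δb/b)² + (2·δr/r)²) = √(0.0111 + 0.000908 + 0.00826) = 0.142
Q = 2710, so δQ = 0.142 × 2710 = 386.

386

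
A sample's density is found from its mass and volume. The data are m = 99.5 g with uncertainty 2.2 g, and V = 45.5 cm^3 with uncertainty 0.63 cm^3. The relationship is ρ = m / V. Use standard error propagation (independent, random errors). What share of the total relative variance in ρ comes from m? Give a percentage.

(δρ/ρ)² = (1·δm/m)² + (-1·δV/V)²
  m term: (1×0.0221)² = 0.000489
  V term: (-1×0.0138)² = 0.000192
Total = 0.000681. Share from m = 0.000489/0.000681 = 0.718.

71.8%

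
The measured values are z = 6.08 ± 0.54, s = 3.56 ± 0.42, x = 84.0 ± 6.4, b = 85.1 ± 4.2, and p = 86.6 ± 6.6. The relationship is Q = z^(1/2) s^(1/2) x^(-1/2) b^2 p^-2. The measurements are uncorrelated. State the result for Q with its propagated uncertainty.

Each factor contributes (exponent × relative error)² to (δQ/Q)²:
  (½·δz/z)² = (0.5×0.0888)² = 0.00197;  (½·δs/s)² = (0.5×0.118)² = 0.00348;  (−½·δx/x)² = (-0.5×0.0762)² = 0.00145;  (2·δb/b)² = (2×0.0494)² = 0.00974;  (-2·δp/p)² = (-2×0.0762)² = 0.0232
δQ/Q = √(0.0399) = 0.200
Q = 0.490, so δQ = 0.200 × 0.490 = 0.0979.

0.490 ± 0.0979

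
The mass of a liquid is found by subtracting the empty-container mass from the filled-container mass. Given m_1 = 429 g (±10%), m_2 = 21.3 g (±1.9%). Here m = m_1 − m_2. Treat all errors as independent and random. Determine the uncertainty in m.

42.9 g

Each term contributes (cᵢ δxᵢ)² to (δm)²:
  (δm_1)² = 1840;  (δm_2)² = 0.164
δm = √(1840) = 42.9 g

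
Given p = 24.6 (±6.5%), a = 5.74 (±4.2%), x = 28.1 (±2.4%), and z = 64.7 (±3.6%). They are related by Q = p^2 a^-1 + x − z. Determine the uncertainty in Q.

Let w = p^2·a^-1 = 105. δw/w = √((2·δp/p)² + (-1·δa/a)²) = √(0.0169 + 0.00176) = 0.137, so δw = 14.4.
Q = w + x − z: δQ = √(δw² + δx² + δz²) = √(207 + 0.455 + 5.43) = 14.6

14.6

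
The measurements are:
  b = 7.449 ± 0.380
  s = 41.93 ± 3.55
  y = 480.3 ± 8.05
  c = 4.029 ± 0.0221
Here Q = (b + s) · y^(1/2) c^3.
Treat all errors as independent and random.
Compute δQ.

5280

Let u = b + s = 49.38. δu = √(δb² + δs²) = √(0.144 + 12.6) = 3.57, so δu/u = 0.0723.
Q is then a monomial in u, y, c:
δQ/Q = √((δu/u)² + (½·δy/y)² + (3·δc/c)²) = √(0.00523 + 7.02e-05 + 0.000271) = 0.0746
Q = 70780, so δQ = 0.0746 × 70780 = 5280.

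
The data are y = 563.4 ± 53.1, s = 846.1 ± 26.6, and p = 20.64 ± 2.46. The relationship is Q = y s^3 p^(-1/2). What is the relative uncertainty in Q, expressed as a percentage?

14.6%

Since Q is a product/quotient, work with relative uncertainties:
  (1·δy/y)² = (1×0.0942)² = 0.00888;  (3·δs/s)² = (3×0.0314)² = 0.00890;  (−½·δp/p)² = (-0.5×0.119)² = 0.00355
δQ/Q = √(0.0213) = 0.146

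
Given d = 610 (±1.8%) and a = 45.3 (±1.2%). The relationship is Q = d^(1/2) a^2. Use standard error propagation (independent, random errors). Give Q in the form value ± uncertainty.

50700 ± 1300

Relative error in a monomial: (δQ/Q)² = Σ (nᵢ · δxᵢ/xᵢ)².
  (½·δd/d)² = (0.5×0.0180)² = 8.1e-05;  (2·δa/a)² = (2×0.0120)² = 0.000576
δQ/Q = √(0.000657) = 0.0256
Q = 50700, so δQ = 0.0256 × 50700 = 1300.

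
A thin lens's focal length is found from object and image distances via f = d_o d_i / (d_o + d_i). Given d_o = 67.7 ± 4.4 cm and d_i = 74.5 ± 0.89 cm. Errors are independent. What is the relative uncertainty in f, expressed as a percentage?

∂f/∂d_o = (d_i/(d_o+d_i))² = 0.274;  ∂f/∂d_i = (d_o/(d_o+d_i))² = 0.227
δf = √((∂f/∂d_o · δd_o)² + (∂f/∂d_i · δd_i)²) = √(1.46 + 0.0407) = 1.22 cm
f = 35.5 cm, so δf/f = 1.22/35.5 = 0.0345.

3.45%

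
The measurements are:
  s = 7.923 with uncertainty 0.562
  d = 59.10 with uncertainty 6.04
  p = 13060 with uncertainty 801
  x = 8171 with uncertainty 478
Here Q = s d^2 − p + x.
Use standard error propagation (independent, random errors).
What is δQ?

Let w = s·d^2 = 27670. δw/w = √((1·δs/s)² + (2·δd/d)²) = √(0.00503 + 0.0418) = 0.216, so δw = 5990.
Q = w − p + x: δQ = √(δw² + δp² + δx²) = √(3.58e+07 + 6.42e+05 + 2.28e+05) = 6060

6060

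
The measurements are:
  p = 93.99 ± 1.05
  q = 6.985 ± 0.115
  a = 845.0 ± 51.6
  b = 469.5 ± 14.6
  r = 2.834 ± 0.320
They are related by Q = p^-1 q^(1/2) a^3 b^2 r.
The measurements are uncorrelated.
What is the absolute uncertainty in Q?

2.38e+12

Since Q is a product/quotient, work with relative uncertainties:
  (-1·δp/p)² = (-1×0.0112)² = 0.000125;  (½·δq/q)² = (0.5×0.0165)² = 6.78e-05;  (3·δa/a)² = (3×0.0611)² = 0.0336;  (2·δb/b)² = (2×0.0311)² = 0.00387;  (1·δr/r)² = (1×0.113)² = 0.0127
δQ/Q = √(0.0504) = 0.224
Q = 1.06e+13, so δQ = 0.224 × 1.06e+13 = 2.38e+12.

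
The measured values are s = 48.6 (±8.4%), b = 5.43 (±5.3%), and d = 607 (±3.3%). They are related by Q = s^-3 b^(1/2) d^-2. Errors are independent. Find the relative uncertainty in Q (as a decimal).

0.262

Each factor contributes (exponent × relative error)² to (δQ/Q)²:
  (-3·δs/s)² = (-3×0.0840)² = 0.0635;  (½·δb/b)² = (0.5×0.0530)² = 0.000702;  (-2·δd/d)² = (-2×0.0330)² = 0.00436
δQ/Q = √(0.0686) = 0.262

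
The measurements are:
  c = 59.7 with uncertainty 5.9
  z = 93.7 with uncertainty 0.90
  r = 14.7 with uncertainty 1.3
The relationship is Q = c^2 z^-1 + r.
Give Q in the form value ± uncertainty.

Let p = c^2·z^-1 = 38.0. δp/p = √((2·δc/c)² + (-1·δz/z)²) = √(0.0391 + 9.23e-05) = 0.198, so δp = 7.53.
Q = p + r: δQ = √(δp² + δr²) = √(56.7 + 1.69) = 7.64
Q = 52.7.

52.7 ± 7.64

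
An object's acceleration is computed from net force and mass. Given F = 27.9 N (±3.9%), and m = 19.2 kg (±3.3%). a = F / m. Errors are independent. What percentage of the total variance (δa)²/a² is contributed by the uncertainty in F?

(δa/a)² = (1·δF/F)² + (-1·δm/m)²
  F term: (1×0.0390)² = 0.00152
  m term: (-1×0.0330)² = 0.00109
Total = 0.00261. Share from F = 0.00152/0.00261 = 0.583.

58.3%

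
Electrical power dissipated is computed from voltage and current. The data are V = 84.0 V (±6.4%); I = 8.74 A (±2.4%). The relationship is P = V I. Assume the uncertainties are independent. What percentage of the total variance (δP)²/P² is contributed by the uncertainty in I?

(δP/P)² = (1·δV/V)² + (1·δI/I)²
  V term: (1×0.0640)² = 0.00410
  I term: (1×0.0240)² = 0.000576
Total = 0.00467. Share from I = 0.000576/0.00467 = 0.123.

12.3%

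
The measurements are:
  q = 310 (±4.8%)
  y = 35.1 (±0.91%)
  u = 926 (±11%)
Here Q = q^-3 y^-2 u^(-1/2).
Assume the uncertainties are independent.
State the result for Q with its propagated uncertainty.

(8.95 ± 1.39) × 10^-13

Products/powers → add relative errors in quadrature, weighted by exponent:
  (-3·δq/q)² = (-3×0.0480)² = 0.0207;  (-2·δy/y)² = (-2×0.00910)² = 0.000331;  (−½·δu/u)² = (-0.5×0.110)² = 0.00302
δQ/Q = √(0.0241) = 0.155
Q = 8.95e-13, so δQ = 0.155 × 8.95e-13 = 1.39e-13.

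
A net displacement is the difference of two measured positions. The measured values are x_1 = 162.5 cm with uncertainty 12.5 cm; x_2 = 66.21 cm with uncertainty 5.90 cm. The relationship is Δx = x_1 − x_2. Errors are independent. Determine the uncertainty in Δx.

13.8 cm

Absolute uncertainties add in quadrature for a linear combination:
  (δx_1)² = 156;  (δx_2)² = 34.8
δΔx = √(191) = 13.8 cm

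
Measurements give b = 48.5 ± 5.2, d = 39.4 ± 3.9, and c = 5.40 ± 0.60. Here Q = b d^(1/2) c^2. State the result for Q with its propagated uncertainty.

8880 ± 2230

For a monomial Q ∝ b, d^(1/2), c^2, fractional errors add in quadrature:
  (1·δb/b)² = (1×0.107)² = 0.0115;  (½·δd/d)² = (0.5×0.0990)² = 0.00245;  (2·δc/c)² = (2×0.111)² = 0.0494
δQ/Q = √(0.0633) = 0.252
Q = 8880, so δQ = 0.252 × 8880 = 2230.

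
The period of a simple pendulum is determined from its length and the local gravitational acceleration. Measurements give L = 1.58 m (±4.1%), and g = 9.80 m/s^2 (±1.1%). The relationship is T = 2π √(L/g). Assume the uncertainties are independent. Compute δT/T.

Since T is a product/quotient, work with relative uncertainties:
  (½·δL/L)² = (0.5×0.0410)² = 0.000420;  (−½·δg/g)² = (-0.5×0.0110)² = 3.03e-05
δT/T = √(0.000450) = 0.0212

0.0212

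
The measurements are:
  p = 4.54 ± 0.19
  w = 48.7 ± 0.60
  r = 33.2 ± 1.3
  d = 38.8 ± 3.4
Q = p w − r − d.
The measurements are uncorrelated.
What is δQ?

10.3

Let h = p·w = 221. δh/h = √((1·δp/p)² + (1·δw/w)²) = √(0.00175 + 0.000152) = 0.0436, so δh = 9.65.
Q = h − r − d: δQ = √(δh² + δr² + δd²) = √(93.0 + 1.69 + 11.6) = 10.3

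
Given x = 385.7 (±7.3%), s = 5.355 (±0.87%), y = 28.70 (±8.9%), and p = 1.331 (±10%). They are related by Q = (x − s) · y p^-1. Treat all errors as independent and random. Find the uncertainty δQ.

1250

Let u = x − s = 380.3. δu = √(δx² + δs²) = √(793 + 0.00217) = 28.2, so δu/u = 0.0740.
Q is then a monomial in u, y, p:
δQ/Q = √((δu/u)² + (1·δy/y)² + (-1·δp/p)²) = √(0.00548 + 0.00792 + 0.0100) = 0.153
Q = 8201, so δQ = 0.153 × 8201 = 1250.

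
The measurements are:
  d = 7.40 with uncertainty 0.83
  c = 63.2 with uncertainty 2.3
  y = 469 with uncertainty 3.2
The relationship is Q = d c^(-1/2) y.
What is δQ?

For a monomial Q ∝ d, c^(-1/2), y, fractional errors add in quadrature:
  (1·δd/d)² = (1×0.112)² = 0.0126;  (−½·δc/c)² = (-0.5×0.0364)² = 0.000331;  (1·δy/y)² = (1×0.00682)² = 4.66e-05
δQ/Q = √(0.0130) = 0.114
Q = 437, so δQ = 0.114 × 437 = 49.7.

49.7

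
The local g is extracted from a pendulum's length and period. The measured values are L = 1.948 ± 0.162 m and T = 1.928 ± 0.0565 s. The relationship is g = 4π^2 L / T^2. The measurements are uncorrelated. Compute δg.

2.10 m/s^2

Relative error in a monomial: (δg/g)² = Σ (nᵢ · δxᵢ/xᵢ)².
  (1·δL/L)² = (1×0.0832)² = 0.00692;  (-2·δT/T)² = (-2×0.0293)² = 0.00344
δg/g = √(0.0104) = 0.102
g = 20.69 m/s^2, so δg = 0.102 × 20.69 = 2.10 m/s^2.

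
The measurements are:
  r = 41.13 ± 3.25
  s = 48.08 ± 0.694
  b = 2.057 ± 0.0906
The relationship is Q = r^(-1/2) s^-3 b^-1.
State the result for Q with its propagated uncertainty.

(6.820 ± 0.500) × 10^-7

For a monomial Q ∝ r^(-1/2), s^-3, b^-1, fractional errors add in quadrature:
  (−½·δr/r)² = (-0.5×0.0790)² = 0.00156;  (-3·δs/s)² = (-3×0.0144)² = 0.00188;  (-1·δb/b)² = (-1×0.0440)² = 0.00194
δQ/Q = √(0.00538) = 0.0733
Q = 6.82e-07, so δQ = 0.0733 × 6.82e-07 = 5e-08.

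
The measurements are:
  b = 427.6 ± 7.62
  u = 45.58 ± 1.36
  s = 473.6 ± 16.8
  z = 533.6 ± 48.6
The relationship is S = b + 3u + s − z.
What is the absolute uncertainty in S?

Each term contributes (cᵢ δxᵢ)² to (δS)²:
  (δb)² = 58.1;  (3·δu)² = 16.6;  (δs)² = 282;  (δz)² = 2360
δS = √(2720) = 52.1

52.1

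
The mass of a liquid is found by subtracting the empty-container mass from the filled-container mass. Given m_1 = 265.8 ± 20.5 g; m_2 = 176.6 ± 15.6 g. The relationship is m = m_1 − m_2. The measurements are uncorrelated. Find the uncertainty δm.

For a sum/difference, combine absolute errors in quadrature:
  (δm_1)² = 420;  (δm_2)² = 243
δm = √(664) = 25.8 g

25.8 g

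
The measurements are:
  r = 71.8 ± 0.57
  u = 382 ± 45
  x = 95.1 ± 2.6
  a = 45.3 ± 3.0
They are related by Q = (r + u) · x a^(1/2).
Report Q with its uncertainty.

(2.90 ± 0.314) × 10^5

Let w = r + u = 454. δw = √(δr² + δu²) = √(0.325 + 2020) = 45.0, so δw/w = 0.0992.
Q is then a monomial in w, x, a:
δQ/Q = √((δw/w)² + (1·δx/x)² + (½·δa/a)²) = √(0.00983 + 0.000747 + 0.00110) = 0.108
Q = 2.9e+05, so δQ = 0.108 × 2.9e+05 = 31400.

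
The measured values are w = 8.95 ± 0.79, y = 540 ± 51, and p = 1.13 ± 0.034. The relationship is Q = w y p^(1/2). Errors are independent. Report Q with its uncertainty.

For a monomial Q ∝ w, y, p^(1/2), fractional errors add in quadrature:
  (1·δw/w)² = (1×0.0883)² = 0.00779;  (1·δy/y)² = (1×0.0944)² = 0.00892;  (½·δp/p)² = (0.5×0.0301)² = 0.000226
δQ/Q = √(0.0169) = 0.130
Q = 5140, so δQ = 0.130 × 5140 = 669.

5140 ± 669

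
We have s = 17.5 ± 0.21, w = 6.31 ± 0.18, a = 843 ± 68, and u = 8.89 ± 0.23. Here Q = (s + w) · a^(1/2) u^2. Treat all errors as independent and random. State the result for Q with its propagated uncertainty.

Let h = s + w = 23.8. δh = √(δs² + δw²) = √(0.0441 + 0.0324) = 0.277, so δh/h = 0.0116.
Q is then a monomial in h, a, u:
δQ/Q = √((δh/h)² + (½·δa/a)² + (2·δu/u)²) = √(0.000135 + 0.00163 + 0.00268) = 0.0666
Q = 54600, so δQ = 0.0666 × 54600 = 3640.

54600 ± 3640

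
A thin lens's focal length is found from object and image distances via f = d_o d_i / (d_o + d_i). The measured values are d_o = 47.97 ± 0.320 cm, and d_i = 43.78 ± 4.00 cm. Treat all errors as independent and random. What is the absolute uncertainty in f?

∂f/∂d_o = (d_i/(d_o+d_i))² = 0.228;  ∂f/∂d_i = (d_o/(d_o+d_i))² = 0.273
δf = √((∂f/∂d_o · δd_o)² + (∂f/∂d_i · δd_i)²) = √(0.00531 + 1.20) = 1.10 cm

1.10 cm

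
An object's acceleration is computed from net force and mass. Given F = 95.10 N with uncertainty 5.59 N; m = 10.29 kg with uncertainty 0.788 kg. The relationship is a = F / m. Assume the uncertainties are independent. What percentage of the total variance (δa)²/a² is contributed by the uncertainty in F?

37.1%

(δa/a)² = (1·δF/F)² + (-1·δm/m)²
  F term: (1×0.0588)² = 0.00346
  m term: (-1×0.0766)² = 0.00586
Total = 0.00932. Share from F = 0.00346/0.00932 = 0.371.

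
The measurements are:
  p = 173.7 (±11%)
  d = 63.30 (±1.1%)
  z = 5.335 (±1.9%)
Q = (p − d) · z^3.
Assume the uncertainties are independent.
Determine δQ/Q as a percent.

Let u = p − d = 110.4. δu = √(δp² + δd²) = √(365 + 0.485) = 19.1, so δu/u = 0.173.
Q is then a monomial in u, z:
δQ/Q = √((δu/u)² + (3·δz/z)²) = √(0.0300 + 0.00325) = 0.182

18.2%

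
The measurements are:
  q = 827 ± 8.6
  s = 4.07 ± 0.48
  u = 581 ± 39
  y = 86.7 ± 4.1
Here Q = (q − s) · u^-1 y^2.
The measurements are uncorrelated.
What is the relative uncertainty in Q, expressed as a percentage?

Let w = q − s = 823. δw = √(δq² + δs²) = √(74.0 + 0.230) = 8.61, so δw/w = 0.0105.
Q is then a monomial in w, u, y:
δQ/Q = √((δw/w)² + (-1·δu/u)² + (2·δy/y)²) = √(0.000110 + 0.00451 + 0.00895) = 0.116

11.6%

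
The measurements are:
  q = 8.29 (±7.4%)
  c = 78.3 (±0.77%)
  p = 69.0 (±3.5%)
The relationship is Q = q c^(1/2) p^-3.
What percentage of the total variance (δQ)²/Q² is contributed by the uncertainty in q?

33.2%

(δQ/Q)² = (1·δq/q)² + (½·δc/c)² + (-3·δp/p)²
  q term: (1×0.0740)² = 0.00548
  c term: (0.5×0.00770)² = 1.48e-05
  p term: (-3×0.0350)² = 0.0110
Total = 0.0165. Share from q = 0.00548/0.0165 = 0.332.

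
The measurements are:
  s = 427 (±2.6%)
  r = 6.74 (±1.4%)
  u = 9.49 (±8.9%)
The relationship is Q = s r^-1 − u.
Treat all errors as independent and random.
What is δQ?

2.05

Let p = s·r^-1 = 63.4. δp/p = √((1·δs/s)² + (-1·δr/r)²) = √(0.000676 + 0.000196) = 0.0295, so δp = 1.87.
Q = p − u: δQ = √(δp² + δu²) = √(3.50 + 0.713) = 2.05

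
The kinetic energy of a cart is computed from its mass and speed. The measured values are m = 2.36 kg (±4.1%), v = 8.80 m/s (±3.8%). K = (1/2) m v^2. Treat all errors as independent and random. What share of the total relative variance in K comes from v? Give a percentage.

(δK/K)² = (1·δm/m)² + (2·δv/v)²
  m term: (1×0.0410)² = 0.00168
  v term: (2×0.0380)² = 0.00578
Total = 0.00746. Share from v = 0.00578/0.00746 = 0.775.

77.5%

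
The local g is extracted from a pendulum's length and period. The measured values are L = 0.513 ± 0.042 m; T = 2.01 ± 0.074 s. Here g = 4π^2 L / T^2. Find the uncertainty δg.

0.552 m/s^2

Since g is a product/quotient, work with relative uncertainties:
  (1·δL/L)² = (1×0.0819)² = 0.00670;  (-2·δT/T)² = (-2×0.0368)² = 0.00542
δg/g = √(0.0121) = 0.110
g = 5.01 m/s^2, so δg = 0.110 × 5.01 = 0.552 m/s^2.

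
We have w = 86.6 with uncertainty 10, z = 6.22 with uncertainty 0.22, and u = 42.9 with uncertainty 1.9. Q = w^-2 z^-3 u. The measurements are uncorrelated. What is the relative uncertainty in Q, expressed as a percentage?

For a monomial Q ∝ w^-2, z^-3, u, fractional errors add in quadrature:
  (-2·δw/w)² = (-2×0.115)² = 0.0533;  (-3·δz/z)² = (-3×0.0354)² = 0.0113;  (1·δu/u)² = (1×0.0443)² = 0.00196
δQ/Q = √(0.0666) = 0.258

25.8%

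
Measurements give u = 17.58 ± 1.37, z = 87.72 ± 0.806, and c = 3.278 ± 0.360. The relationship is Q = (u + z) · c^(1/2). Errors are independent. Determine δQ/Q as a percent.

5.69%

Let w = u + z = 105.3. δw = √(δu² + δz²) = √(1.88 + 0.650) = 1.59, so δw/w = 0.0151.
Q is then a monomial in w, c:
δQ/Q = √((δw/w)² + (½·δc/c)²) = √(0.000228 + 0.00302) = 0.0569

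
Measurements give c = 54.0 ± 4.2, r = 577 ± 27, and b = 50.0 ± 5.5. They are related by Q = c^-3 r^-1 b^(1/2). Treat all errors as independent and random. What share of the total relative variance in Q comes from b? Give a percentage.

5.07%

(δQ/Q)² = (-3·δc/c)² + (-1·δr/r)² + (½·δb/b)²
  c term: (-3×0.0778)² = 0.0544
  r term: (-1×0.0468)² = 0.00219
  b term: (0.5×0.110)² = 0.00302
Total = 0.0597. Share from b = 0.00302/0.0597 = 0.0507.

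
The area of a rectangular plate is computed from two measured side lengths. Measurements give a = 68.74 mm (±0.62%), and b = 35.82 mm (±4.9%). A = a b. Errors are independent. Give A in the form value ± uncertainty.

2462 ± 122 mm^2

Products/powers → add relative errors in quadrature, weighted by exponent:
  (1·δa/a)² = (1×0.00620)² = 3.84e-05;  (1·δb/b)² = (1×0.0490)² = 0.00240
δA/A = √(0.00244) = 0.0494
A = 2462 mm^2, so δA = 0.0494 × 2462 = 122 mm^2.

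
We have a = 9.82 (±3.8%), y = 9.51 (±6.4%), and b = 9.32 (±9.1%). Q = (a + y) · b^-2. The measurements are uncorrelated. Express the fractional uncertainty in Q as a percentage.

18.6%

Let u = a + y = 19.3. δu = √(δa² + δy²) = √(0.139 + 0.370) = 0.714, so δu/u = 0.0369.
Q is then a monomial in u, b:
δQ/Q = √((δu/u)² + (-2·δb/b)²) = √(0.00136 + 0.0331) = 0.186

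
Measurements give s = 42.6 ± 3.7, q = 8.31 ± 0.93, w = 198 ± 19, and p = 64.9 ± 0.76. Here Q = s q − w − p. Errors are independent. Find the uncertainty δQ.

Let h = s·q = 354. δh/h = √((1·δs/s)² + (1·δq/q)²) = √(0.00754 + 0.0125) = 0.142, so δh = 50.1.
Q = h − w − p: δQ = √(δh² + δw² + δp²) = √(2510 + 361 + 0.578) = 53.6

53.6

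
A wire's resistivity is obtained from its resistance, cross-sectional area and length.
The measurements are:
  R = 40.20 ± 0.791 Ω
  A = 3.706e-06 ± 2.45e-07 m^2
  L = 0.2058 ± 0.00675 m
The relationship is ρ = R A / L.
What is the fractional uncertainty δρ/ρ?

Since ρ is a product/quotient, work with relative uncertainties:
  (1·δR/R)² = (1×0.0197)² = 0.000387;  (1·δA/A)² = (1×0.0661)² = 0.00437;  (-1·δL/L)² = (-1×0.0328)² = 0.00108
δρ/ρ = √(0.00583) = 0.0764

0.0764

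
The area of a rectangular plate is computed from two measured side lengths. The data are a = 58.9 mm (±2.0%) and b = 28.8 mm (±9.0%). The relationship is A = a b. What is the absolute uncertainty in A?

156 mm^2

For a monomial A ∝ a, b, fractional errors add in quadrature:
  (1·δa/a)² = (1×0.0200)² = 0.000400;  (1·δb/b)² = (1×0.0900)² = 0.00810
δA/A = √(0.00850) = 0.0922
A = 1700 mm^2, so δA = 0.0922 × 1700 = 156 mm^2.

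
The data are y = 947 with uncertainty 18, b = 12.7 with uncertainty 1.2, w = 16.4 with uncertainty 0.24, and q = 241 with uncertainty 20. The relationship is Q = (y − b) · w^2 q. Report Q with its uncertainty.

Let u = y − b = 934. δu = √(δy² + δb²) = √(324 + 1.44) = 18.0, so δu/u = 0.0193.
Q is then a monomial in u, w, q:
δQ/Q = √((δu/u)² + (2·δw/w)² + (1·δq/q)²) = √(0.000373 + 0.000857 + 0.00689) = 0.0901
Q = 6.06e+07, so δQ = 0.0901 × 6.06e+07 = 5.46e+06.

(6.06 ± 0.546) × 10^7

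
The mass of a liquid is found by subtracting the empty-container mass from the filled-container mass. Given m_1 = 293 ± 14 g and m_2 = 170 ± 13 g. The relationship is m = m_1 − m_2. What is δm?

Absolute uncertainties add in quadrature for a linear combination:
  (δm_1)² = 196;  (δm_2)² = 169
δm = √(365) = 19.1 g

19.1 g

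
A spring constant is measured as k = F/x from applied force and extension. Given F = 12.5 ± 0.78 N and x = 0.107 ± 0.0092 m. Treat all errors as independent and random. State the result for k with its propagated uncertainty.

Since k is a product/quotient, work with relative uncertainties:
  (1·δF/F)² = (1×0.0624)² = 0.00389;  (-1·δx/x)² = (-1×0.0860)² = 0.00739
δk/k = √(0.0113) = 0.106
k = 117 N/m, so δk = 0.106 × 117 = 12.4 N/m.

117 ± 12.4 N/m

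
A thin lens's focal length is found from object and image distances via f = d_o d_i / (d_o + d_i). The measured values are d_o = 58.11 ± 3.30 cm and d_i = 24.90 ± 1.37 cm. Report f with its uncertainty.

∂f/∂d_o = (d_i/(d_o+d_i))² = 0.0900;  ∂f/∂d_i = (d_o/(d_o+d_i))² = 0.490
δf = √((∂f/∂d_o · δd_o)² + (∂f/∂d_i · δd_i)²) = √(0.0882 + 0.451) = 0.734 cm
f = 17.43 cm.

17.43 ± 0.734 cm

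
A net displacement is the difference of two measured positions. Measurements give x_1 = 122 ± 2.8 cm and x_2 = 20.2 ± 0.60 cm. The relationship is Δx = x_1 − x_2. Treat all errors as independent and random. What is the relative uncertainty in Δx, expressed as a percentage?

2.81%

Each term contributes (cᵢ δxᵢ)² to (δΔx)²:
  (δx_1)² = 7.84;  (δx_2)² = 0.360
δΔx = √(8.20) = 2.86 cm
Δx = 102 cm, so δΔx/Δx = 2.86/102 = 0.0281.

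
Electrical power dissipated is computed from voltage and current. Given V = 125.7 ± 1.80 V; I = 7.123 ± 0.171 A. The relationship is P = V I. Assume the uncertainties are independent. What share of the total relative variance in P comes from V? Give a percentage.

26.2%

(δP/P)² = (1·δV/V)² + (1·δI/I)²
  V term: (1×0.0143)² = 0.000205
  I term: (1×0.0240)² = 0.000576
Total = 0.000781. Share from V = 0.000205/0.000781 = 0.262.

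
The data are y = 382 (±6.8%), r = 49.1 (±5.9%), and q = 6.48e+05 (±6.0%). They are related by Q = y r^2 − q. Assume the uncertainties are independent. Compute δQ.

1.31e+05

Let p = y·r^2 = 9.21e+05. δp/p = √((1·δy/y)² + (2·δr/r)²) = √(0.00462 + 0.0139) = 0.136, so δp = 1.25e+05.
Q = p − q: δQ = √(δp² + δq²) = √(1.57e+10 + 1.51e+09) = 1.31e+05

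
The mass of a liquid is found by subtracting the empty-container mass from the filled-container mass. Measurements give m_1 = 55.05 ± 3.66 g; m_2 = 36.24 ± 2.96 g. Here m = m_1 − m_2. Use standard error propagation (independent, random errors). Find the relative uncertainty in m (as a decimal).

0.250

Each term contributes (cᵢ δxᵢ)² to (δm)²:
  (δm_1)² = 13.4;  (δm_2)² = 8.76
δm = √(22.2) = 4.71 g
m = 18.81 g, so δm/m = 4.71/18.81 = 0.250.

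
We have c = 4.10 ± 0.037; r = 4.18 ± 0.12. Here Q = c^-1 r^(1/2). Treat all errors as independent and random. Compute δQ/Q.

Each factor contributes (exponent × relative error)² to (δQ/Q)²:
  (-1·δc/c)² = (-1×0.00902)² = 8.14e-05;  (½·δr/r)² = (0.5×0.0287)² = 0.000206
δQ/Q = √(0.000287) = 0.0170

0.0170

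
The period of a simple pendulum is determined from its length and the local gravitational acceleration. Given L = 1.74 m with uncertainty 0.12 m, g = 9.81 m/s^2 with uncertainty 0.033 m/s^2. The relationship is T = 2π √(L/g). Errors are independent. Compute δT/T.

0.0345

For a monomial T ∝ L^(1/2), g^(-1/2), fractional errors add in quadrature:
  (½·δL/L)² = (0.5×0.0690)² = 0.00119;  (−½·δg/g)² = (-0.5×0.00336)² = 2.83e-06
δT/T = √(0.00119) = 0.0345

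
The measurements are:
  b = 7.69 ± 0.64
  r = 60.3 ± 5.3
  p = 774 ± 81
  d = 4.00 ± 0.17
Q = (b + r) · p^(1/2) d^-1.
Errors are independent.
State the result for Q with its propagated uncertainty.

473 ± 48.9

Let u = b + r = 68.0. δu = √(δb² + δr²) = √(0.410 + 28.1) = 5.34, so δu/u = 0.0785.
Q is then a monomial in u, p, d:
δQ/Q = √((δu/u)² + (½·δp/p)² + (-1·δd/d)²) = √(0.00617 + 0.00274 + 0.00181) = 0.103
Q = 473, so δQ = 0.103 × 473 = 48.9.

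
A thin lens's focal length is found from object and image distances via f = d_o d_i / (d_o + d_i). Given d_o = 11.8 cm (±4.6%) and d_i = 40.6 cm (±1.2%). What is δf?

0.327 cm

∂f/∂d_o = (d_i/(d_o+d_i))² = 0.600;  ∂f/∂d_i = (d_o/(d_o+d_i))² = 0.0507
δf = √((∂f/∂d_o · δd_o)² + (∂f/∂d_i · δd_i)²) = √(0.106 + 0.000610) = 0.327 cm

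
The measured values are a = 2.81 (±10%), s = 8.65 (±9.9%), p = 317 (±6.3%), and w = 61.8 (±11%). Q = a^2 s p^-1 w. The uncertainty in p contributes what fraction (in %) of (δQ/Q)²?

6.03%

(δQ/Q)² = (2·δa/a)² + (1·δs/s)² + (-1·δp/p)² + (1·δw/w)²
  a term: (2×0.100)² = 0.0400
  s term: (1×0.0990)² = 0.00980
  p term: (-1×0.0630)² = 0.00397
  w term: (1×0.110)² = 0.0121
Total = 0.0659. Share from p = 0.00397/0.0659 = 0.0603.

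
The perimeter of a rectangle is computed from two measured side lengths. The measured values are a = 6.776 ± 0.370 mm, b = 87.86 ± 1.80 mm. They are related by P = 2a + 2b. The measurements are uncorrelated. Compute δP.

3.68 mm

Each term contributes (cᵢ δxᵢ)² to (δP)²:
  (2·δa)² = 0.548;  (2·δb)² = 13.0
δP = √(13.5) = 3.68 mm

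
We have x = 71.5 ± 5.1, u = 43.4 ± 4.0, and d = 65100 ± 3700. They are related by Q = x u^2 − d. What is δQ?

Let p = x·u^2 = 1.35e+05. δp/p = √((1·δx/x)² + (2·δu/u)²) = √(0.00509 + 0.0340) = 0.198, so δp = 26600.
Q = p − d: δQ = √(δp² + δd²) = √(7.09e+08 + 1.37e+07) = 26900

26900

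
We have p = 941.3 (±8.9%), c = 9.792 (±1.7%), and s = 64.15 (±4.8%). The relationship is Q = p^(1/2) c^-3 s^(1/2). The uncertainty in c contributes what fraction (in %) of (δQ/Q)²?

50.4%

(δQ/Q)² = (½·δp/p)² + (-3·δc/c)² + (½·δs/s)²
  p term: (0.5×0.0890)² = 0.00198
  c term: (-3×0.0170)² = 0.00260
  s term: (0.5×0.0480)² = 0.000576
Total = 0.00516. Share from c = 0.00260/0.00516 = 0.504.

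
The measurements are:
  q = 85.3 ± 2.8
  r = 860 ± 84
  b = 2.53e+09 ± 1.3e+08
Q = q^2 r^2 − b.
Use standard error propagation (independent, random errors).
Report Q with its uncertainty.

Let p = q^2·r^2 = 5.38e+09. δp/p = √((2·δq/q)² + (2·δr/r)²) = √(0.00431 + 0.0382) = 0.206, so δp = 1.11e+09.
Q = p − b: δQ = √(δp² + δb²) = √(1.23e+18 + 1.69e+16) = 1.12e+09
Q = 2.85e+09.

(2.85 ± 1.12) × 10^9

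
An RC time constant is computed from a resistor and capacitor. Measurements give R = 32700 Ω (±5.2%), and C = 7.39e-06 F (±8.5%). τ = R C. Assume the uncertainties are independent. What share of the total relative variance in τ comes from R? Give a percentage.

(δτ/τ)² = (1·δR/R)² + (1·δC/C)²
  R term: (1×0.0520)² = 0.00270
  C term: (1×0.0850)² = 0.00723
Total = 0.00993. Share from R = 0.00270/0.00993 = 0.272.

27.2%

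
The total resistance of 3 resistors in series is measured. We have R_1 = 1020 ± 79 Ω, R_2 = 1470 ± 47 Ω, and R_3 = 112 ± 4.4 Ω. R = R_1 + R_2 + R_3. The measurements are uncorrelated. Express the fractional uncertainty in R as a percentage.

R is a linear combination, so absolute uncertainties add in quadrature:
  (δR_1)² = 6240;  (δR_2)² = 2210;  (δR_3)² = 19.4
δR = √(8470) = 92.0 Ω
R = 2600 Ω, so δR/R = 92.0/2600 = 0.0354.

3.54%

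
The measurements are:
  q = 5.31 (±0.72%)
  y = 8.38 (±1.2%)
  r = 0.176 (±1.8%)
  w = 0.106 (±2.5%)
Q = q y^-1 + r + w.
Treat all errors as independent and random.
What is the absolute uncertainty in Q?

Let p = q·y^-1 = 0.634. δp/p = √((1·δq/q)² + (-1·δy/y)²) = √(5.18e-05 + 0.000144) = 0.0140, so δp = 0.00887.
Q = p + r + w: δQ = √(δp² + δr² + δw²) = √(7.86e-05 + 1e-05 + 7.02e-06) = 0.00978

0.00978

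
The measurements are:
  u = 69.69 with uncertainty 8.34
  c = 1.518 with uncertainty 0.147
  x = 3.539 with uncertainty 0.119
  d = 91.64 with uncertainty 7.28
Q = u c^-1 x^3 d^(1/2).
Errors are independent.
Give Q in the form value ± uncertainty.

For a monomial Q ∝ u, c^-1, x^3, d^(1/2), fractional errors add in quadrature:
  (1·δu/u)² = (1×0.120)² = 0.0143;  (-1·δc/c)² = (-1×0.0968)² = 0.00938;  (3·δx/x)² = (3×0.0336)² = 0.0102;  (½·δd/d)² = (0.5×0.0794)² = 0.00158
δQ/Q = √(0.0355) = 0.188
Q = 19480, so δQ = 0.188 × 19480 = 3670.

19480 ± 3670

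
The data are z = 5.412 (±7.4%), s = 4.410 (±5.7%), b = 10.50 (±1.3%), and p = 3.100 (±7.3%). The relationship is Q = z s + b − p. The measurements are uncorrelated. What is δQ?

2.24

Let w = z·s = 23.87. δw/w = √((1·δz/z)² + (1·δs/s)²) = √(0.00548 + 0.00325) = 0.0934, so δw = 2.23.
Q = w + b − p: δQ = √(δw² + δb² + δp²) = √(4.97 + 0.0186 + 0.0512) = 2.24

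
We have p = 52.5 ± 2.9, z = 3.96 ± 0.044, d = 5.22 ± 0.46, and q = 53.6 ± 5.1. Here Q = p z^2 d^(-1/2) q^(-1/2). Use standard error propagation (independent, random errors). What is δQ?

4.33

Q is a product of powers, so relative uncertainties combine in quadrature:
  (1·δp/p)² = (1×0.0552)² = 0.00305;  (2·δz/z)² = (2×0.0111)² = 0.000494;  (−½·δd/d)² = (-0.5×0.0881)² = 0.00194;  (−½·δq/q)² = (-0.5×0.0951)² = 0.00226
δQ/Q = √(0.00775) = 0.0880
Q = 49.2, so δQ = 0.0880 × 49.2 = 4.33.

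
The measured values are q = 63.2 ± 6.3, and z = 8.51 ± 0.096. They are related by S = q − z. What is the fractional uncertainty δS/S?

0.115

Each term contributes (cᵢ δxᵢ)² to (δS)²:
  (δq)² = 39.7;  (δz)² = 0.00922
δS = √(39.7) = 6.30
S = 54.7, so δS/S = 6.30/54.7 = 0.115.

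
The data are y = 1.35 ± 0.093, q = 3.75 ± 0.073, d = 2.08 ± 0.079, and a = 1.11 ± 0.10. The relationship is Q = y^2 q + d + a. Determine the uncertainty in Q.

0.959

Let p = y^2·q = 6.83. δp/p = √((2·δy/y)² + (1·δq/q)²) = √(0.0190 + 0.000379) = 0.139, so δp = 0.951.
Q = p + d + a: δQ = √(δp² + δd² + δa²) = √(0.904 + 0.00624 + 0.0100) = 0.959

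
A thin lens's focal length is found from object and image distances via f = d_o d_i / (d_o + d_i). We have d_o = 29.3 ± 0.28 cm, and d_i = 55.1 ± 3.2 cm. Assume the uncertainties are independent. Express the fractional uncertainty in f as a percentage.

2.11%

∂f/∂d_o = (d_i/(d_o+d_i))² = 0.426;  ∂f/∂d_i = (d_o/(d_o+d_i))² = 0.121
δf = √((∂f/∂d_o · δd_o)² + (∂f/∂d_i · δd_i)²) = √(0.0142 + 0.149) = 0.404 cm
f = 19.1 cm, so δf/f = 0.404/19.1 = 0.0211.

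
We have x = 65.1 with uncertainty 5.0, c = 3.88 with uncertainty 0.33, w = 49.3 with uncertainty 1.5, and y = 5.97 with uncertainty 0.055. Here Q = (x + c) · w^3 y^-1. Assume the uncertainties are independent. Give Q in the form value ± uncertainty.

(1.38 ± 0.162) × 10^6

Let u = x + c = 69.0. δu = √(δx² + δc²) = √(25.0 + 0.109) = 5.01, so δu/u = 0.0726.
Q is then a monomial in u, w, y:
δQ/Q = √((δu/u)² + (3·δw/w)² + (-1·δy/y)²) = √(0.00528 + 0.00833 + 8.49e-05) = 0.117
Q = 1.38e+06, so δQ = 0.117 × 1.38e+06 = 1.62e+05.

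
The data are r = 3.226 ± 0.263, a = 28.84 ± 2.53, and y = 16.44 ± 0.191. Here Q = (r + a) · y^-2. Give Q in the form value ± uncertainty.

0.1186 ± 0.00981

Let u = r + a = 32.07. δu = √(δr² + δa²) = √(0.0692 + 6.40) = 2.54, so δu/u = 0.0793.
Q is then a monomial in u, y:
δQ/Q = √((δu/u)² + (-2·δy/y)²) = √(0.00629 + 0.000540) = 0.0827
Q = 0.1186, so δQ = 0.0827 × 0.1186 = 0.00981.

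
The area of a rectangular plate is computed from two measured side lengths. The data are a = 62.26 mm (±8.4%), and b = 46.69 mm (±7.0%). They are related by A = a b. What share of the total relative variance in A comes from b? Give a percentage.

(δA/A)² = (1·δa/a)² + (1·δb/b)²
  a term: (1×0.0840)² = 0.00706
  b term: (1×0.0700)² = 0.00490
Total = 0.0120. Share from b = 0.00490/0.0120 = 0.410.

41.0%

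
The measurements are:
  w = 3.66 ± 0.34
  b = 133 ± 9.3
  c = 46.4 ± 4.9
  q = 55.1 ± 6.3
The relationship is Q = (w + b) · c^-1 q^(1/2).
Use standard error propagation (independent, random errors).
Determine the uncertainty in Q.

Let u = w + b = 137. δu = √(δw² + δb²) = √(0.116 + 86.5) = 9.31, so δu/u = 0.0681.
Q is then a monomial in u, c, q:
δQ/Q = √((δu/u)² + (-1·δc/c)² + (½·δq/q)²) = √(0.00464 + 0.0112 + 0.00327) = 0.138
Q = 21.9, so δQ = 0.138 × 21.9 = 3.02.

3.02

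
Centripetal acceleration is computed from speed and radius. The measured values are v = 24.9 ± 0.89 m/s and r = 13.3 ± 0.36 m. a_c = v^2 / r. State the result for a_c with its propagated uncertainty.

46.6 ± 3.56 m/s^2

a_c is a product of powers, so relative uncertainties combine in quadrature:
  (2·δv/v)² = (2×0.0357)² = 0.00511;  (-1·δr/r)² = (-1×0.0271)² = 0.000733
δa_c/a_c = √(0.00584) = 0.0764
a_c = 46.6 m/s^2, so δa_c = 0.0764 × 46.6 = 3.56 m/s^2.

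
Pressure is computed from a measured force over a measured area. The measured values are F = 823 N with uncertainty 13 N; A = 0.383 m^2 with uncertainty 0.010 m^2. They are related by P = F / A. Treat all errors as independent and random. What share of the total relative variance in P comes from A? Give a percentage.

73.2%

(δP/P)² = (1·δF/F)² + (-1·δA/A)²
  F term: (1×0.0158)² = 0.000250
  A term: (-1×0.0261)² = 0.000682
Total = 0.000931. Share from A = 0.000682/0.000931 = 0.732.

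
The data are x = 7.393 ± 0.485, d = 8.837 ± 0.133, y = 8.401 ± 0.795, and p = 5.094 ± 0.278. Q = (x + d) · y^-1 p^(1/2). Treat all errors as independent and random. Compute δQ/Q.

Let u = x + d = 16.23. δu = √(δx² + δd²) = √(0.235 + 0.0177) = 0.503, so δu/u = 0.0310.
Q is then a monomial in u, y, p:
δQ/Q = √((δu/u)² + (-1·δy/y)² + (½·δp/p)²) = √(0.000960 + 0.00896 + 0.000745) = 0.103

0.103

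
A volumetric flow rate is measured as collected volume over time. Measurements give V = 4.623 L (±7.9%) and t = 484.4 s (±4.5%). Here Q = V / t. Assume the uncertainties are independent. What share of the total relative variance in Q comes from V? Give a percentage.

75.5%

(δQ/Q)² = (1·δV/V)² + (-1·δt/t)²
  V term: (1×0.0790)² = 0.00624
  t term: (-1×0.0450)² = 0.00202
Total = 0.00827. Share from V = 0.00624/0.00827 = 0.755.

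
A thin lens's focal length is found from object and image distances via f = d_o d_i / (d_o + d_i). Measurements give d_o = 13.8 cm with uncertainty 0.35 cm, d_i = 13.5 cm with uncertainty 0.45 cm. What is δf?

0.143 cm

∂f/∂d_o = (d_i/(d_o+d_i))² = 0.245;  ∂f/∂d_i = (d_o/(d_o+d_i))² = 0.256
δf = √((∂f/∂d_o · δd_o)² + (∂f/∂d_i · δd_i)²) = √(0.00733 + 0.0132) = 0.143 cm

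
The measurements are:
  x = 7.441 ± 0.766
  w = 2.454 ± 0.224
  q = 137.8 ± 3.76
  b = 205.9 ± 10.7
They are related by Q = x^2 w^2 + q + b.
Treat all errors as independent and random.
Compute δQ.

Let p = x^2·w^2 = 333.4. δp/p = √((2·δx/x)² + (2·δw/w)²) = √(0.0424 + 0.0333) = 0.275, so δp = 91.8.
Q = p + q + b: δQ = √(δp² + δq² + δb²) = √(8420 + 14.1 + 114) = 92.4

92.4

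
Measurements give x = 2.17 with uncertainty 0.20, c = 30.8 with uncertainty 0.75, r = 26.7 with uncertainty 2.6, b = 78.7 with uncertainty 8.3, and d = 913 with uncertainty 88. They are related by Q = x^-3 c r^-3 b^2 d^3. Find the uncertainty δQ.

Since Q is a product/quotient, work with relative uncertainties:
  (-3·δx/x)² = (-3×0.0922)² = 0.0765;  (1·δc/c)² = (1×0.0244)² = 0.000593;  (-3·δr/r)² = (-3×0.0974)² = 0.0853;  (2·δb/b)² = (2×0.105)² = 0.0445;  (3·δd/d)² = (3×0.0964)² = 0.0836
δQ/Q = √(0.290) = 0.539
Q = 7.46e+08, so δQ = 0.539 × 7.46e+08 = 4.02e+08.

4.02e+08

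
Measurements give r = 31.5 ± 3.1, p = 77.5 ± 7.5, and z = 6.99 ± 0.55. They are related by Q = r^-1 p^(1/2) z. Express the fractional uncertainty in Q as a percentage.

13.5%

Each factor contributes (exponent × relative error)² to (δQ/Q)²:
  (-1·δr/r)² = (-1×0.0984)² = 0.00969;  (½·δp/p)² = (0.5×0.0968)² = 0.00234;  (1·δz/z)² = (1×0.0787)² = 0.00619
δQ/Q = √(0.0182) = 0.135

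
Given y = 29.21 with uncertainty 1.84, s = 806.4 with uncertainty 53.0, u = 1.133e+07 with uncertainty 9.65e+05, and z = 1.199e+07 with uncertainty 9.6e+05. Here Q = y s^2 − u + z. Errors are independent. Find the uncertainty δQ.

3.09e+06

Let p = y·s^2 = 1.899e+07. δp/p = √((1·δy/y)² + (2·δs/s)²) = √(0.00397 + 0.0173) = 0.146, so δp = 2.77e+06.
Q = p − u + z: δQ = √(δp² + δu² + δz²) = √(7.67e+12 + 9.31e+11 + 9.22e+11) = 3.09e+06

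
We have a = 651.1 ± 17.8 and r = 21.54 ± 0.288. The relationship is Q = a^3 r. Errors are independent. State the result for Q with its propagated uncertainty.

(5.946 ± 0.494) × 10^9

Since Q is a product/quotient, work with relative uncertainties:
  (3·δa/a)² = (3×0.0273)² = 0.00673;  (1·δr/r)² = (1×0.0134)² = 0.000179
δQ/Q = √(0.00691) = 0.0831
Q = 5.946e+09, so δQ = 0.0831 × 5.946e+09 = 4.94e+08.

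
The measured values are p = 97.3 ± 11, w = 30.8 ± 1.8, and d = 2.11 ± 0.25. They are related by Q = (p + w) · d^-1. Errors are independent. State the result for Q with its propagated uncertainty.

60.7 ± 8.92

Let u = p + w = 128. δu = √(δp² + δw²) = √(121 + 3.24) = 11.1, so δu/u = 0.0870.
Q is then a monomial in u, d:
δQ/Q = √((δu/u)² + (-1·δd/d)²) = √(0.00757 + 0.0140) = 0.147
Q = 60.7, so δQ = 0.147 × 60.7 = 8.92.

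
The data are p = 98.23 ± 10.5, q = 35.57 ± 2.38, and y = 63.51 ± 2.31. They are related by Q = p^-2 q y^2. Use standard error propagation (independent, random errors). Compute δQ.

3.50

Q is a product of powers, so relative uncertainties combine in quadrature:
  (-2·δp/p)² = (-2×0.107)² = 0.0457;  (1·δq/q)² = (1×0.0669)² = 0.00448;  (2·δy/y)² = (2×0.0364)² = 0.00529
δQ/Q = √(0.0555) = 0.236
Q = 14.87, so δQ = 0.236 × 14.87 = 3.50.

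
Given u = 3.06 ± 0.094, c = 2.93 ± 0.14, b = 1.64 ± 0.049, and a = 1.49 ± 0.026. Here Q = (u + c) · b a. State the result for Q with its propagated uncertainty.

14.6 ± 0.653

Let w = u + c = 5.99. δw = √(δu² + δc²) = √(0.00884 + 0.0196) = 0.169, so δw/w = 0.0282.
Q is then a monomial in w, b, a:
δQ/Q = √((δw/w)² + (1·δb/b)² + (1·δa/a)²) = √(0.000793 + 0.000893 + 0.000304) = 0.0446
Q = 14.6, so δQ = 0.0446 × 14.6 = 0.653.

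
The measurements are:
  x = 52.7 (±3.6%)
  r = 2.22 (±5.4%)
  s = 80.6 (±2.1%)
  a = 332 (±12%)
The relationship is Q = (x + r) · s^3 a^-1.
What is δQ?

12100

Let u = x + r = 54.9. δu = √(δx² + δr²) = √(3.60 + 0.0144) = 1.90, so δu/u = 0.0346.
Q is then a monomial in u, s, a:
δQ/Q = √((δu/u)² + (3·δs/s)² + (-1·δa/a)²) = √(0.00120 + 0.00397 + 0.0144) = 0.140
Q = 86600, so δQ = 0.140 × 86600 = 12100.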